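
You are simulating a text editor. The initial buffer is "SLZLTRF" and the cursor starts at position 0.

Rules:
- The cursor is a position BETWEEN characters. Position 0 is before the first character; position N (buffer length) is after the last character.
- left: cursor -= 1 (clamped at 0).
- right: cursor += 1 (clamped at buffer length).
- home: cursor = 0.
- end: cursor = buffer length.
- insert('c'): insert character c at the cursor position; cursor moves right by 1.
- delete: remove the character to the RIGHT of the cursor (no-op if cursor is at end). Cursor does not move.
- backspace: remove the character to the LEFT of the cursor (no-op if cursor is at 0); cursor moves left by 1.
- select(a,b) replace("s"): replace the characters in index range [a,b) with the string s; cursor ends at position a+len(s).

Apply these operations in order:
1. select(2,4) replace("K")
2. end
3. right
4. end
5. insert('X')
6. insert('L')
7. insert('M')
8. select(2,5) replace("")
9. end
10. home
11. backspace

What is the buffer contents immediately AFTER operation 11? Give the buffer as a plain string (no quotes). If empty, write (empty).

Answer: SLFXLM

Derivation:
After op 1 (select(2,4) replace("K")): buf='SLKTRF' cursor=3
After op 2 (end): buf='SLKTRF' cursor=6
After op 3 (right): buf='SLKTRF' cursor=6
After op 4 (end): buf='SLKTRF' cursor=6
After op 5 (insert('X')): buf='SLKTRFX' cursor=7
After op 6 (insert('L')): buf='SLKTRFXL' cursor=8
After op 7 (insert('M')): buf='SLKTRFXLM' cursor=9
After op 8 (select(2,5) replace("")): buf='SLFXLM' cursor=2
After op 9 (end): buf='SLFXLM' cursor=6
After op 10 (home): buf='SLFXLM' cursor=0
After op 11 (backspace): buf='SLFXLM' cursor=0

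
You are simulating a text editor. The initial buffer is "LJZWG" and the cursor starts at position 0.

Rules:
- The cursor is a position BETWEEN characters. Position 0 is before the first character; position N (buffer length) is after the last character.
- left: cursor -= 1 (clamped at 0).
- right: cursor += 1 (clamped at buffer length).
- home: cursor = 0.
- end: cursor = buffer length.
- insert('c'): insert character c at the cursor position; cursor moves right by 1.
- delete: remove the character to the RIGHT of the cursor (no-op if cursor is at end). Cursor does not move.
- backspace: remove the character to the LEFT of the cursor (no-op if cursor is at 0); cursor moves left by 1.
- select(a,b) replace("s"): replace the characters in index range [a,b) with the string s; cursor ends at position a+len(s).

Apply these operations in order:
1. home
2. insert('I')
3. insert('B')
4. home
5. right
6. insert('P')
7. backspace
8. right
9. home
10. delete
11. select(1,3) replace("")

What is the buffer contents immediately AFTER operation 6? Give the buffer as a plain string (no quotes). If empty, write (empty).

Answer: IPBLJZWG

Derivation:
After op 1 (home): buf='LJZWG' cursor=0
After op 2 (insert('I')): buf='ILJZWG' cursor=1
After op 3 (insert('B')): buf='IBLJZWG' cursor=2
After op 4 (home): buf='IBLJZWG' cursor=0
After op 5 (right): buf='IBLJZWG' cursor=1
After op 6 (insert('P')): buf='IPBLJZWG' cursor=2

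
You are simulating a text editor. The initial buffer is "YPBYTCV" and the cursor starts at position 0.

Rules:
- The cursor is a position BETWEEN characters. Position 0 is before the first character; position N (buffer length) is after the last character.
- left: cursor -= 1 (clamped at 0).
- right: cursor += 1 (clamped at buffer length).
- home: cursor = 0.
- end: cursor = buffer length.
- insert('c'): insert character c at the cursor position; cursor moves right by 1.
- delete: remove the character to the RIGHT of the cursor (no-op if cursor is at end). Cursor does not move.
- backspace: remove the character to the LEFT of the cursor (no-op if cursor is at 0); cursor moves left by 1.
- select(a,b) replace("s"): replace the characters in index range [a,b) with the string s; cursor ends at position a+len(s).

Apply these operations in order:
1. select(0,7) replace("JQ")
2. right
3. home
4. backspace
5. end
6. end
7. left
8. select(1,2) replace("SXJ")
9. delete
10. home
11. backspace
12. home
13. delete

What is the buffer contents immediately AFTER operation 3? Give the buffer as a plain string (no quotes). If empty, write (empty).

After op 1 (select(0,7) replace("JQ")): buf='JQ' cursor=2
After op 2 (right): buf='JQ' cursor=2
After op 3 (home): buf='JQ' cursor=0

Answer: JQ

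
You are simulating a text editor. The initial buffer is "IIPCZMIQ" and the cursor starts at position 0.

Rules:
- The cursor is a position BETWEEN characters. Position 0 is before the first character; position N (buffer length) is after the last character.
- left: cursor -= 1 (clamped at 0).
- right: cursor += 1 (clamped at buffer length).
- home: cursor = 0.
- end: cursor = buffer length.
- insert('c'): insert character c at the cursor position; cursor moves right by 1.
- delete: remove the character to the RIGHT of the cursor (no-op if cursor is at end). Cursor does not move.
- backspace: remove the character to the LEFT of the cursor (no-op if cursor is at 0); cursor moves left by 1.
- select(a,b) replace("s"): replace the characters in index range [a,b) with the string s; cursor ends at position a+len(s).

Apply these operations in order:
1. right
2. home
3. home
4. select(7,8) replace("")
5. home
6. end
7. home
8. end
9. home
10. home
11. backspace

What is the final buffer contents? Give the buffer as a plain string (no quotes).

Answer: IIPCZMI

Derivation:
After op 1 (right): buf='IIPCZMIQ' cursor=1
After op 2 (home): buf='IIPCZMIQ' cursor=0
After op 3 (home): buf='IIPCZMIQ' cursor=0
After op 4 (select(7,8) replace("")): buf='IIPCZMI' cursor=7
After op 5 (home): buf='IIPCZMI' cursor=0
After op 6 (end): buf='IIPCZMI' cursor=7
After op 7 (home): buf='IIPCZMI' cursor=0
After op 8 (end): buf='IIPCZMI' cursor=7
After op 9 (home): buf='IIPCZMI' cursor=0
After op 10 (home): buf='IIPCZMI' cursor=0
After op 11 (backspace): buf='IIPCZMI' cursor=0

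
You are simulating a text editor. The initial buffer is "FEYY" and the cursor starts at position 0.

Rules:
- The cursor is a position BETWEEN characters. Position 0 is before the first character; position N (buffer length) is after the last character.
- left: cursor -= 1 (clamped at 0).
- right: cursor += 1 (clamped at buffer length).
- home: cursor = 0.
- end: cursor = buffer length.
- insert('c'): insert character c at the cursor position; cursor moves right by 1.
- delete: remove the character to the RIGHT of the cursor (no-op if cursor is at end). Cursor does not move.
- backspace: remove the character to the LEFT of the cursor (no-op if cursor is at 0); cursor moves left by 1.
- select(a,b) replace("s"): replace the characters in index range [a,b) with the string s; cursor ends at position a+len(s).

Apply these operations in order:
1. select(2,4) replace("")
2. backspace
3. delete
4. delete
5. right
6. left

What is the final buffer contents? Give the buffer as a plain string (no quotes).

After op 1 (select(2,4) replace("")): buf='FE' cursor=2
After op 2 (backspace): buf='F' cursor=1
After op 3 (delete): buf='F' cursor=1
After op 4 (delete): buf='F' cursor=1
After op 5 (right): buf='F' cursor=1
After op 6 (left): buf='F' cursor=0

Answer: F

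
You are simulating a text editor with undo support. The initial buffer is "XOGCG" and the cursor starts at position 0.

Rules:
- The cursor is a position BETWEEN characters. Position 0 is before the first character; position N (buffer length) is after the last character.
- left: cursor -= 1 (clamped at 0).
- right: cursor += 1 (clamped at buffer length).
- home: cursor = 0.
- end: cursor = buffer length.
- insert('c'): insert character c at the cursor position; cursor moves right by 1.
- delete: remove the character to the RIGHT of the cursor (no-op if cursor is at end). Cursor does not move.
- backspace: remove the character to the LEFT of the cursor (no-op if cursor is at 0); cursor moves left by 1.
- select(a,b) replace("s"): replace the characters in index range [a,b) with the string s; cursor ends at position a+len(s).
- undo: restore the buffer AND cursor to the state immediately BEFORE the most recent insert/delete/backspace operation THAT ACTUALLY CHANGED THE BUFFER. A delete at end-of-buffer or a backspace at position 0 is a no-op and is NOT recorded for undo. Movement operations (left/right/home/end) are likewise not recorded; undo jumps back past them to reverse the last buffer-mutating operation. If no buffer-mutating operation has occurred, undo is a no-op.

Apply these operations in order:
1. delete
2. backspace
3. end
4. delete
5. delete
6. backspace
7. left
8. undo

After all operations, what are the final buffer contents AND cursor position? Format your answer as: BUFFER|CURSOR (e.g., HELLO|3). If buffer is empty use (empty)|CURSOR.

Answer: OGCG|4

Derivation:
After op 1 (delete): buf='OGCG' cursor=0
After op 2 (backspace): buf='OGCG' cursor=0
After op 3 (end): buf='OGCG' cursor=4
After op 4 (delete): buf='OGCG' cursor=4
After op 5 (delete): buf='OGCG' cursor=4
After op 6 (backspace): buf='OGC' cursor=3
After op 7 (left): buf='OGC' cursor=2
After op 8 (undo): buf='OGCG' cursor=4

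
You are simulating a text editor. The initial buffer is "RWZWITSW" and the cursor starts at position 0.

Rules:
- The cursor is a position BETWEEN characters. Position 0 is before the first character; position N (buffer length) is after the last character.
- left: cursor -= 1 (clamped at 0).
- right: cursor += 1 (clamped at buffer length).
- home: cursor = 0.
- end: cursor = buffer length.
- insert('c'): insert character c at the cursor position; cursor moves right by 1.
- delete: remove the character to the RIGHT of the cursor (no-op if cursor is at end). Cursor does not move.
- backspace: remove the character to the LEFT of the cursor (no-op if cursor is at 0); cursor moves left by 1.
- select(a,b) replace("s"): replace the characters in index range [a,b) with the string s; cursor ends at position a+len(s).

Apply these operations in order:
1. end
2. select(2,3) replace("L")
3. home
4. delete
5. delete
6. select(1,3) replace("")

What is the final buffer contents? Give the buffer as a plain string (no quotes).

After op 1 (end): buf='RWZWITSW' cursor=8
After op 2 (select(2,3) replace("L")): buf='RWLWITSW' cursor=3
After op 3 (home): buf='RWLWITSW' cursor=0
After op 4 (delete): buf='WLWITSW' cursor=0
After op 5 (delete): buf='LWITSW' cursor=0
After op 6 (select(1,3) replace("")): buf='LTSW' cursor=1

Answer: LTSW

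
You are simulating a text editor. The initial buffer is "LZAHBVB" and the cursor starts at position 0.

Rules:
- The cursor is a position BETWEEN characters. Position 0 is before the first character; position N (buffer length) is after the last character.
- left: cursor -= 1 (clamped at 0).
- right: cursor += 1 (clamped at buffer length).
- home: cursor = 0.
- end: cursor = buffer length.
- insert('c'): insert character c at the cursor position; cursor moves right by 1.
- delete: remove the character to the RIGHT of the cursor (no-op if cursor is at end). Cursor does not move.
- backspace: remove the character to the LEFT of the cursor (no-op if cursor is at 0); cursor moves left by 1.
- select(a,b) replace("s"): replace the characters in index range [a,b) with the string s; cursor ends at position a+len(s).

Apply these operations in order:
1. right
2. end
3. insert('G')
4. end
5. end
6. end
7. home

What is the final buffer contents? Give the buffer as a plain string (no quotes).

Answer: LZAHBVBG

Derivation:
After op 1 (right): buf='LZAHBVB' cursor=1
After op 2 (end): buf='LZAHBVB' cursor=7
After op 3 (insert('G')): buf='LZAHBVBG' cursor=8
After op 4 (end): buf='LZAHBVBG' cursor=8
After op 5 (end): buf='LZAHBVBG' cursor=8
After op 6 (end): buf='LZAHBVBG' cursor=8
After op 7 (home): buf='LZAHBVBG' cursor=0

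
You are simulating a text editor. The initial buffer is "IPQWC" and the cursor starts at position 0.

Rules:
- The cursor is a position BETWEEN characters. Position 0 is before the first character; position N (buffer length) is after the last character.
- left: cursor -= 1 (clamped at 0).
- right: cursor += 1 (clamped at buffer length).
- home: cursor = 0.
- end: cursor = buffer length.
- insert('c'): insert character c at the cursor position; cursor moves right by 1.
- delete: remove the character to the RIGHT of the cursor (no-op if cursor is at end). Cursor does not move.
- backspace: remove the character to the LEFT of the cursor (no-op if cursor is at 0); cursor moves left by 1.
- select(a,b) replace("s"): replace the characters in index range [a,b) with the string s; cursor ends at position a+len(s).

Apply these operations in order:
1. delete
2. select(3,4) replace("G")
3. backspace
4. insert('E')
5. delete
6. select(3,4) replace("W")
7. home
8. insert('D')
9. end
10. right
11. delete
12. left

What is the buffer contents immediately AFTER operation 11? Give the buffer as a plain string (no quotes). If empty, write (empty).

After op 1 (delete): buf='PQWC' cursor=0
After op 2 (select(3,4) replace("G")): buf='PQWG' cursor=4
After op 3 (backspace): buf='PQW' cursor=3
After op 4 (insert('E')): buf='PQWE' cursor=4
After op 5 (delete): buf='PQWE' cursor=4
After op 6 (select(3,4) replace("W")): buf='PQWW' cursor=4
After op 7 (home): buf='PQWW' cursor=0
After op 8 (insert('D')): buf='DPQWW' cursor=1
After op 9 (end): buf='DPQWW' cursor=5
After op 10 (right): buf='DPQWW' cursor=5
After op 11 (delete): buf='DPQWW' cursor=5

Answer: DPQWW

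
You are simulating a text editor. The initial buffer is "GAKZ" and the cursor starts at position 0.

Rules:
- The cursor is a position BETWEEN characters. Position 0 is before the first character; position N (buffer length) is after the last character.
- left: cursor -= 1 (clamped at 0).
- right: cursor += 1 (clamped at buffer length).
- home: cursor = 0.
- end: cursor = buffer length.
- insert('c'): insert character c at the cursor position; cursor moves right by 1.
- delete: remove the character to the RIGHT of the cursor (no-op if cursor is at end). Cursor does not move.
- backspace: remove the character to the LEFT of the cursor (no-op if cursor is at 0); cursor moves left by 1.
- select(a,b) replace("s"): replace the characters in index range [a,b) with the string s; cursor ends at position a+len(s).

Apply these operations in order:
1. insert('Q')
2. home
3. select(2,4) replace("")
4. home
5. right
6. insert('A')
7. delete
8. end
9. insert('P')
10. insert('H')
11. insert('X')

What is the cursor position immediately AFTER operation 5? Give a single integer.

Answer: 1

Derivation:
After op 1 (insert('Q')): buf='QGAKZ' cursor=1
After op 2 (home): buf='QGAKZ' cursor=0
After op 3 (select(2,4) replace("")): buf='QGZ' cursor=2
After op 4 (home): buf='QGZ' cursor=0
After op 5 (right): buf='QGZ' cursor=1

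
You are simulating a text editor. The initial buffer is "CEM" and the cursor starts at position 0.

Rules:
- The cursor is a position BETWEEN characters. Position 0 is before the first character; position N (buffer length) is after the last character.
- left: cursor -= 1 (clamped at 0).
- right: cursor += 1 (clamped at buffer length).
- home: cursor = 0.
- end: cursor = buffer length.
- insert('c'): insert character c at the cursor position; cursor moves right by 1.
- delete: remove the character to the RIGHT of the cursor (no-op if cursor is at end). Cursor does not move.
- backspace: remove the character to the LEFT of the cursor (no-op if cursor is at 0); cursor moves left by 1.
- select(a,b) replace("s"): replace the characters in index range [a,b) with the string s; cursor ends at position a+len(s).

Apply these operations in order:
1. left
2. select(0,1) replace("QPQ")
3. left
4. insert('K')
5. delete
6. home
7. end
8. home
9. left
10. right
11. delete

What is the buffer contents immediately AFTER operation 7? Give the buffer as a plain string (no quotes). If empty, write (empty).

Answer: QPKEM

Derivation:
After op 1 (left): buf='CEM' cursor=0
After op 2 (select(0,1) replace("QPQ")): buf='QPQEM' cursor=3
After op 3 (left): buf='QPQEM' cursor=2
After op 4 (insert('K')): buf='QPKQEM' cursor=3
After op 5 (delete): buf='QPKEM' cursor=3
After op 6 (home): buf='QPKEM' cursor=0
After op 7 (end): buf='QPKEM' cursor=5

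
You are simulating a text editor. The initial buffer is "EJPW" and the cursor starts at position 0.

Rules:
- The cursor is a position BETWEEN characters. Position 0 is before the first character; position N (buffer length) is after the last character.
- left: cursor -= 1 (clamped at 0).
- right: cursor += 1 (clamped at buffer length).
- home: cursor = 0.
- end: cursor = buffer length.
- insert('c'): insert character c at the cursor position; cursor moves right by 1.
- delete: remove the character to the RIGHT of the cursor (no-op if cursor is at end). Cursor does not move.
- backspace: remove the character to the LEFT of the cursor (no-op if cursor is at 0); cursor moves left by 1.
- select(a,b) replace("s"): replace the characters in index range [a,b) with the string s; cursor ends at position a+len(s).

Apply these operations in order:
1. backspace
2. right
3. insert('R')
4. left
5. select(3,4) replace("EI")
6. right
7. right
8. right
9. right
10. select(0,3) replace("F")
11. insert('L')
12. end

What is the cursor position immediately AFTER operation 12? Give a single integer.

Answer: 5

Derivation:
After op 1 (backspace): buf='EJPW' cursor=0
After op 2 (right): buf='EJPW' cursor=1
After op 3 (insert('R')): buf='ERJPW' cursor=2
After op 4 (left): buf='ERJPW' cursor=1
After op 5 (select(3,4) replace("EI")): buf='ERJEIW' cursor=5
After op 6 (right): buf='ERJEIW' cursor=6
After op 7 (right): buf='ERJEIW' cursor=6
After op 8 (right): buf='ERJEIW' cursor=6
After op 9 (right): buf='ERJEIW' cursor=6
After op 10 (select(0,3) replace("F")): buf='FEIW' cursor=1
After op 11 (insert('L')): buf='FLEIW' cursor=2
After op 12 (end): buf='FLEIW' cursor=5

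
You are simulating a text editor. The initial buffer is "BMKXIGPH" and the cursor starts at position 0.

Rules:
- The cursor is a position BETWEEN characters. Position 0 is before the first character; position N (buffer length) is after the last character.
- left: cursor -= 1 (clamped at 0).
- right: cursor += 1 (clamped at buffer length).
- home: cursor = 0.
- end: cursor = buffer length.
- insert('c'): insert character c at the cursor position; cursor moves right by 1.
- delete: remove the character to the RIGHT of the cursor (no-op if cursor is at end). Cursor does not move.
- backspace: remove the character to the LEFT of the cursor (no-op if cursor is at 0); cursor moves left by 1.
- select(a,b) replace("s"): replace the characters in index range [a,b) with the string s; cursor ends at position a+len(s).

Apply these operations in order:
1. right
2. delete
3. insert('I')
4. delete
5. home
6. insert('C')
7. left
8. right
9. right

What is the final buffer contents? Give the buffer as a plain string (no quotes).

Answer: CBIXIGPH

Derivation:
After op 1 (right): buf='BMKXIGPH' cursor=1
After op 2 (delete): buf='BKXIGPH' cursor=1
After op 3 (insert('I')): buf='BIKXIGPH' cursor=2
After op 4 (delete): buf='BIXIGPH' cursor=2
After op 5 (home): buf='BIXIGPH' cursor=0
After op 6 (insert('C')): buf='CBIXIGPH' cursor=1
After op 7 (left): buf='CBIXIGPH' cursor=0
After op 8 (right): buf='CBIXIGPH' cursor=1
After op 9 (right): buf='CBIXIGPH' cursor=2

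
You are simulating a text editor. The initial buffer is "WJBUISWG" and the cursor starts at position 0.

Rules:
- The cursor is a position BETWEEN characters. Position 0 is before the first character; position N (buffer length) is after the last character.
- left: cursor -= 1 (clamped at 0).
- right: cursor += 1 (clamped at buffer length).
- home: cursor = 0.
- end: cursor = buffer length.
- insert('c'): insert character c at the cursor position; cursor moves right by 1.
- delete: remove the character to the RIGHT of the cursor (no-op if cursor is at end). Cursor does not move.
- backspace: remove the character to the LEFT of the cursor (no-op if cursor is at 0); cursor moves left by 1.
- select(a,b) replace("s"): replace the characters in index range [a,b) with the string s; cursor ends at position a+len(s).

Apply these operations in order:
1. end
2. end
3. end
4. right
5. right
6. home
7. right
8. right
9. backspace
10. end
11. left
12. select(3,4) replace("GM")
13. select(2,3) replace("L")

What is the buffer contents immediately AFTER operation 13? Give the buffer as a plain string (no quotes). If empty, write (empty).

Answer: WBLGMSWG

Derivation:
After op 1 (end): buf='WJBUISWG' cursor=8
After op 2 (end): buf='WJBUISWG' cursor=8
After op 3 (end): buf='WJBUISWG' cursor=8
After op 4 (right): buf='WJBUISWG' cursor=8
After op 5 (right): buf='WJBUISWG' cursor=8
After op 6 (home): buf='WJBUISWG' cursor=0
After op 7 (right): buf='WJBUISWG' cursor=1
After op 8 (right): buf='WJBUISWG' cursor=2
After op 9 (backspace): buf='WBUISWG' cursor=1
After op 10 (end): buf='WBUISWG' cursor=7
After op 11 (left): buf='WBUISWG' cursor=6
After op 12 (select(3,4) replace("GM")): buf='WBUGMSWG' cursor=5
After op 13 (select(2,3) replace("L")): buf='WBLGMSWG' cursor=3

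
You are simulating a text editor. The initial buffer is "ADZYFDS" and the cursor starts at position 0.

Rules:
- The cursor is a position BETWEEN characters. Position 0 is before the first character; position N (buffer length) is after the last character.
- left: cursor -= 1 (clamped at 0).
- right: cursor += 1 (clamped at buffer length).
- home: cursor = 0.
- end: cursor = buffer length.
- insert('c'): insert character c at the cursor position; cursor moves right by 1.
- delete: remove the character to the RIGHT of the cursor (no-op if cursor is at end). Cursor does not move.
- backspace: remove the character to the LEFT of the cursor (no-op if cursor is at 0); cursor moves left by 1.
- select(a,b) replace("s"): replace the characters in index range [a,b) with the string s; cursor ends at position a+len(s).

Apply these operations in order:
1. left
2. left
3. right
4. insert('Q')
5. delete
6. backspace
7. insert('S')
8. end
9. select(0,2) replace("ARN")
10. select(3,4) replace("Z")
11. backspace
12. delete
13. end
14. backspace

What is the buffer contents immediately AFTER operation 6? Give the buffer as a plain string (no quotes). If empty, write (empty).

After op 1 (left): buf='ADZYFDS' cursor=0
After op 2 (left): buf='ADZYFDS' cursor=0
After op 3 (right): buf='ADZYFDS' cursor=1
After op 4 (insert('Q')): buf='AQDZYFDS' cursor=2
After op 5 (delete): buf='AQZYFDS' cursor=2
After op 6 (backspace): buf='AZYFDS' cursor=1

Answer: AZYFDS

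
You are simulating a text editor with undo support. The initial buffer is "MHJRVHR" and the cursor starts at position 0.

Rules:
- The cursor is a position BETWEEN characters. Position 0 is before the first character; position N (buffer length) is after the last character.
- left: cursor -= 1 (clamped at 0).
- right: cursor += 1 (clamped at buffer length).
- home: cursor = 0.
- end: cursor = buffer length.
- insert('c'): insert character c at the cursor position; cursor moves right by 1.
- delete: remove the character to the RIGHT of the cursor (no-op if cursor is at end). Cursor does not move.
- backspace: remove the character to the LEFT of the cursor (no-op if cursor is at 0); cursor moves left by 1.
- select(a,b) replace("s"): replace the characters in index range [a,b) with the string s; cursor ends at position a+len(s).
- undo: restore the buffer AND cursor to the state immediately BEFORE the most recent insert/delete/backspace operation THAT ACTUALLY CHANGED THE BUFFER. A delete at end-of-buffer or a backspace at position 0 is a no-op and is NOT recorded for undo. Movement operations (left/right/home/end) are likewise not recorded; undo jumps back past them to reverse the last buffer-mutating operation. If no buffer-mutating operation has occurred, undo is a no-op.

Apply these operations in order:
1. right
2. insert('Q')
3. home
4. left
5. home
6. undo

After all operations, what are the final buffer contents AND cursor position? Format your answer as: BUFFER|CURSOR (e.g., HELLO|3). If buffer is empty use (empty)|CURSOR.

Answer: MHJRVHR|1

Derivation:
After op 1 (right): buf='MHJRVHR' cursor=1
After op 2 (insert('Q')): buf='MQHJRVHR' cursor=2
After op 3 (home): buf='MQHJRVHR' cursor=0
After op 4 (left): buf='MQHJRVHR' cursor=0
After op 5 (home): buf='MQHJRVHR' cursor=0
After op 6 (undo): buf='MHJRVHR' cursor=1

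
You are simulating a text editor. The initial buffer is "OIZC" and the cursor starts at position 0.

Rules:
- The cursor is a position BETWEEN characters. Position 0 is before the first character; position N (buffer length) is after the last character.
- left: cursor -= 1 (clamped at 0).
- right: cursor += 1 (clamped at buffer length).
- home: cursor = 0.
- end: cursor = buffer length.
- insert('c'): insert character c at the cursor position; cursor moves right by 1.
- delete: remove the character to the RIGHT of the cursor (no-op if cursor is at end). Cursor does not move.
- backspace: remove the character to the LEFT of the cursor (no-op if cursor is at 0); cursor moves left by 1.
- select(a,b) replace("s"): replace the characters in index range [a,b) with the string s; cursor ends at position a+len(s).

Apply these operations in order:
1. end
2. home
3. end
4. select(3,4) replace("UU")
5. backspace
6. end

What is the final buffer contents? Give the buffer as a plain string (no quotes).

After op 1 (end): buf='OIZC' cursor=4
After op 2 (home): buf='OIZC' cursor=0
After op 3 (end): buf='OIZC' cursor=4
After op 4 (select(3,4) replace("UU")): buf='OIZUU' cursor=5
After op 5 (backspace): buf='OIZU' cursor=4
After op 6 (end): buf='OIZU' cursor=4

Answer: OIZU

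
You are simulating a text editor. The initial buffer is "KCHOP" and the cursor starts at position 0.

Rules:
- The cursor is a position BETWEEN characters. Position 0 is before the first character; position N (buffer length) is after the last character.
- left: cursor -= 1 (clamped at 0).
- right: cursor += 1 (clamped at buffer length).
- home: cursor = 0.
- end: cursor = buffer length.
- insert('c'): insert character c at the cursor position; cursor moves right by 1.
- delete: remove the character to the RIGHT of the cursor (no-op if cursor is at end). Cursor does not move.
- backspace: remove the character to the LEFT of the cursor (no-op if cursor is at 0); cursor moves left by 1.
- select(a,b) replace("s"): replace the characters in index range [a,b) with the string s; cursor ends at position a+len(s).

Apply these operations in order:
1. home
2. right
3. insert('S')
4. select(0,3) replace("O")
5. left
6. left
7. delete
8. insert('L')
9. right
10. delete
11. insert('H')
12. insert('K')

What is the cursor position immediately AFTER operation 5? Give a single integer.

Answer: 0

Derivation:
After op 1 (home): buf='KCHOP' cursor=0
After op 2 (right): buf='KCHOP' cursor=1
After op 3 (insert('S')): buf='KSCHOP' cursor=2
After op 4 (select(0,3) replace("O")): buf='OHOP' cursor=1
After op 5 (left): buf='OHOP' cursor=0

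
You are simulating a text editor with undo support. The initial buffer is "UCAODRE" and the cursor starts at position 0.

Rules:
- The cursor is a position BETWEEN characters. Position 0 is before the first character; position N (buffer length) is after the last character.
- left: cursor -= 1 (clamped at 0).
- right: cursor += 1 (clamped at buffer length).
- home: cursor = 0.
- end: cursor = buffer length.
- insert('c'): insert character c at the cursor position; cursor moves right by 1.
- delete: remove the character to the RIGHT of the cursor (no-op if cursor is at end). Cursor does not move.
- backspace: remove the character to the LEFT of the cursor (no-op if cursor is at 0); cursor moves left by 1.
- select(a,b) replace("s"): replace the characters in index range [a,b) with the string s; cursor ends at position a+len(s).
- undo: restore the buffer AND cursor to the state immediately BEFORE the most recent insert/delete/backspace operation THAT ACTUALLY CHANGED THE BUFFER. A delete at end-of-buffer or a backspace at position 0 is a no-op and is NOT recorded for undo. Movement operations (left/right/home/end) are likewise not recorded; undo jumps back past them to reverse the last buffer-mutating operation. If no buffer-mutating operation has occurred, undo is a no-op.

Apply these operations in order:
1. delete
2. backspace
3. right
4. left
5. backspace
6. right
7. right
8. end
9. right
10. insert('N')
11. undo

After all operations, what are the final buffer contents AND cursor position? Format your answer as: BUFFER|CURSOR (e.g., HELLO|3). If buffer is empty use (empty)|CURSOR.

Answer: CAODRE|6

Derivation:
After op 1 (delete): buf='CAODRE' cursor=0
After op 2 (backspace): buf='CAODRE' cursor=0
After op 3 (right): buf='CAODRE' cursor=1
After op 4 (left): buf='CAODRE' cursor=0
After op 5 (backspace): buf='CAODRE' cursor=0
After op 6 (right): buf='CAODRE' cursor=1
After op 7 (right): buf='CAODRE' cursor=2
After op 8 (end): buf='CAODRE' cursor=6
After op 9 (right): buf='CAODRE' cursor=6
After op 10 (insert('N')): buf='CAODREN' cursor=7
After op 11 (undo): buf='CAODRE' cursor=6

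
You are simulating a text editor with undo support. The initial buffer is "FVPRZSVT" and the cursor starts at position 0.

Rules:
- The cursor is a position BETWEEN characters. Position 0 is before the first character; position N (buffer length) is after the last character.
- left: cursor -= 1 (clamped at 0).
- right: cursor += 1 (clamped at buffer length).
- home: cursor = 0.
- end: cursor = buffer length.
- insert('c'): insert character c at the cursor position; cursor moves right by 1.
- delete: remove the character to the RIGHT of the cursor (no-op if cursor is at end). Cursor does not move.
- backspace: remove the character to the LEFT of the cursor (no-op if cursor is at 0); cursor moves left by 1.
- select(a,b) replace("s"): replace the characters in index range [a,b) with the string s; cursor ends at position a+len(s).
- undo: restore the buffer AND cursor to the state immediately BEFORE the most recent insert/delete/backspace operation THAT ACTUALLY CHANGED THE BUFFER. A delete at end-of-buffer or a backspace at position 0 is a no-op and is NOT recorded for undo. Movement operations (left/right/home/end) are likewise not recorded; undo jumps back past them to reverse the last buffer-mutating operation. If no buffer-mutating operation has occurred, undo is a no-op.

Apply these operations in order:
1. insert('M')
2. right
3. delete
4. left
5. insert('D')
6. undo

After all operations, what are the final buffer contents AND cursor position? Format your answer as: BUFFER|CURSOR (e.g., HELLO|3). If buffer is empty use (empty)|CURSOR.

Answer: MFPRZSVT|1

Derivation:
After op 1 (insert('M')): buf='MFVPRZSVT' cursor=1
After op 2 (right): buf='MFVPRZSVT' cursor=2
After op 3 (delete): buf='MFPRZSVT' cursor=2
After op 4 (left): buf='MFPRZSVT' cursor=1
After op 5 (insert('D')): buf='MDFPRZSVT' cursor=2
After op 6 (undo): buf='MFPRZSVT' cursor=1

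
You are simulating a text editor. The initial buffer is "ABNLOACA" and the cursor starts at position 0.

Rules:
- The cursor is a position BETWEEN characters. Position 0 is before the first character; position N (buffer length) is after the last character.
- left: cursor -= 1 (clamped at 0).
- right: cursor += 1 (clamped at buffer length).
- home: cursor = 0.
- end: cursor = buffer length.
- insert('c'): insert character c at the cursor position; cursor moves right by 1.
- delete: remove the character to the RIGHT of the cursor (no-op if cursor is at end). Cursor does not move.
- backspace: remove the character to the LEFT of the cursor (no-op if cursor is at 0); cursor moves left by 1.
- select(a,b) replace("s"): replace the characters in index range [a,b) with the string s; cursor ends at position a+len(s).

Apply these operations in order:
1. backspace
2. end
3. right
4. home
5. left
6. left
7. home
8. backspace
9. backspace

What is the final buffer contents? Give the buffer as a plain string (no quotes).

After op 1 (backspace): buf='ABNLOACA' cursor=0
After op 2 (end): buf='ABNLOACA' cursor=8
After op 3 (right): buf='ABNLOACA' cursor=8
After op 4 (home): buf='ABNLOACA' cursor=0
After op 5 (left): buf='ABNLOACA' cursor=0
After op 6 (left): buf='ABNLOACA' cursor=0
After op 7 (home): buf='ABNLOACA' cursor=0
After op 8 (backspace): buf='ABNLOACA' cursor=0
After op 9 (backspace): buf='ABNLOACA' cursor=0

Answer: ABNLOACA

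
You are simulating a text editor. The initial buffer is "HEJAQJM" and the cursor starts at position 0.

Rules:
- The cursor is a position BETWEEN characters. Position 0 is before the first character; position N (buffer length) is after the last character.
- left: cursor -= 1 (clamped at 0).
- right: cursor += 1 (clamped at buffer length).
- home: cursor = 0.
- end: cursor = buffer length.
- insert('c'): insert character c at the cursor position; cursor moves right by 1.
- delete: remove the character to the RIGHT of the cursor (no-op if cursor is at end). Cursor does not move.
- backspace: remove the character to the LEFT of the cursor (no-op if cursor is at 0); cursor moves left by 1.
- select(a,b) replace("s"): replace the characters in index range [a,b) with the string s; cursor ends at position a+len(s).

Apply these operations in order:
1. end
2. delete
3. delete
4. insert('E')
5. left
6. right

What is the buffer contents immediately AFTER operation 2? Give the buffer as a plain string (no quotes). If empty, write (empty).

Answer: HEJAQJM

Derivation:
After op 1 (end): buf='HEJAQJM' cursor=7
After op 2 (delete): buf='HEJAQJM' cursor=7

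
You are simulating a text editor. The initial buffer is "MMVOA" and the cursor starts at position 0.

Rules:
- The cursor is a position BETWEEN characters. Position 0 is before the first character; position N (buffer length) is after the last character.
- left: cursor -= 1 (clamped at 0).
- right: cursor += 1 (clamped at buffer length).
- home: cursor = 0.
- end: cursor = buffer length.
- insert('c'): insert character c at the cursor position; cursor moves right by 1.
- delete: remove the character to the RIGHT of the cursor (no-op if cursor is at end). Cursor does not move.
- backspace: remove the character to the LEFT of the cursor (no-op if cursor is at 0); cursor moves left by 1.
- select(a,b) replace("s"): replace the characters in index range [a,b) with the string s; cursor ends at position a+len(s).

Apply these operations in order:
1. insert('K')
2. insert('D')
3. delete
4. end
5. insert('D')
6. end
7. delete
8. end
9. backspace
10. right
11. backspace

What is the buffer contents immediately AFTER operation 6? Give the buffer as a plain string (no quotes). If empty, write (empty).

After op 1 (insert('K')): buf='KMMVOA' cursor=1
After op 2 (insert('D')): buf='KDMMVOA' cursor=2
After op 3 (delete): buf='KDMVOA' cursor=2
After op 4 (end): buf='KDMVOA' cursor=6
After op 5 (insert('D')): buf='KDMVOAD' cursor=7
After op 6 (end): buf='KDMVOAD' cursor=7

Answer: KDMVOAD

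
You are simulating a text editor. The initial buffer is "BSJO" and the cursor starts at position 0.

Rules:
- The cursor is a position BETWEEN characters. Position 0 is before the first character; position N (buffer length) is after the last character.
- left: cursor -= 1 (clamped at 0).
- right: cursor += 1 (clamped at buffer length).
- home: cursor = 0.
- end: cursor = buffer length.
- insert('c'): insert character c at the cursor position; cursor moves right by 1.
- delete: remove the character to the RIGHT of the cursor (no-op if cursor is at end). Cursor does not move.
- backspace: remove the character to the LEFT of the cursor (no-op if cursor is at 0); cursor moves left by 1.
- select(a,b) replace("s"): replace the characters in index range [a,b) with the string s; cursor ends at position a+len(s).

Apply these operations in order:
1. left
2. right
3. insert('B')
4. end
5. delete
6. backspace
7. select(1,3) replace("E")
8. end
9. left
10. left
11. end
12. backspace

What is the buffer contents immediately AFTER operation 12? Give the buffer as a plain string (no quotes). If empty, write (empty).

Answer: BE

Derivation:
After op 1 (left): buf='BSJO' cursor=0
After op 2 (right): buf='BSJO' cursor=1
After op 3 (insert('B')): buf='BBSJO' cursor=2
After op 4 (end): buf='BBSJO' cursor=5
After op 5 (delete): buf='BBSJO' cursor=5
After op 6 (backspace): buf='BBSJ' cursor=4
After op 7 (select(1,3) replace("E")): buf='BEJ' cursor=2
After op 8 (end): buf='BEJ' cursor=3
After op 9 (left): buf='BEJ' cursor=2
After op 10 (left): buf='BEJ' cursor=1
After op 11 (end): buf='BEJ' cursor=3
After op 12 (backspace): buf='BE' cursor=2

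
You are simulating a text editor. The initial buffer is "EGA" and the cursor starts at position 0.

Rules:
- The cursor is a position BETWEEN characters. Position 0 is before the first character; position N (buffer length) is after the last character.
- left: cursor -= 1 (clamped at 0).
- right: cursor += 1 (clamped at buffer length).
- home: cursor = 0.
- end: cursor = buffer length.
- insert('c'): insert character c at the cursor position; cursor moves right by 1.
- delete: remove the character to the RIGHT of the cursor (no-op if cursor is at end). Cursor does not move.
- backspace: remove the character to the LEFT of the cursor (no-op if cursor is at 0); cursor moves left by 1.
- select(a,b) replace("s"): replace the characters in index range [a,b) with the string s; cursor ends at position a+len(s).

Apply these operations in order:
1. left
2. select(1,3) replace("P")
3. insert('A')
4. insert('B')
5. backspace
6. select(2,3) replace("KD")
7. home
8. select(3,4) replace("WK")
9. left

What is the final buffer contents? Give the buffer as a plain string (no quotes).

After op 1 (left): buf='EGA' cursor=0
After op 2 (select(1,3) replace("P")): buf='EP' cursor=2
After op 3 (insert('A')): buf='EPA' cursor=3
After op 4 (insert('B')): buf='EPAB' cursor=4
After op 5 (backspace): buf='EPA' cursor=3
After op 6 (select(2,3) replace("KD")): buf='EPKD' cursor=4
After op 7 (home): buf='EPKD' cursor=0
After op 8 (select(3,4) replace("WK")): buf='EPKWK' cursor=5
After op 9 (left): buf='EPKWK' cursor=4

Answer: EPKWK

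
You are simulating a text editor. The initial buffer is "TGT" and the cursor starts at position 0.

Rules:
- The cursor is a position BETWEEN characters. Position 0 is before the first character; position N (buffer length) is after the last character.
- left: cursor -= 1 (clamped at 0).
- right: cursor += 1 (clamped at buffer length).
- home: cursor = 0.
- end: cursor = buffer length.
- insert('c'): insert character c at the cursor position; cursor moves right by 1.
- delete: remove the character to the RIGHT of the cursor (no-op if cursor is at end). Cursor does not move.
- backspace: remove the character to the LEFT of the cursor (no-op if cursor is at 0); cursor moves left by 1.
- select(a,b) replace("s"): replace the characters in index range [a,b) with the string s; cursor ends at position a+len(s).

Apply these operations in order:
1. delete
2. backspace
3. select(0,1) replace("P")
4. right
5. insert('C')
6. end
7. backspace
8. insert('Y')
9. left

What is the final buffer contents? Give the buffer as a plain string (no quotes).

After op 1 (delete): buf='GT' cursor=0
After op 2 (backspace): buf='GT' cursor=0
After op 3 (select(0,1) replace("P")): buf='PT' cursor=1
After op 4 (right): buf='PT' cursor=2
After op 5 (insert('C')): buf='PTC' cursor=3
After op 6 (end): buf='PTC' cursor=3
After op 7 (backspace): buf='PT' cursor=2
After op 8 (insert('Y')): buf='PTY' cursor=3
After op 9 (left): buf='PTY' cursor=2

Answer: PTY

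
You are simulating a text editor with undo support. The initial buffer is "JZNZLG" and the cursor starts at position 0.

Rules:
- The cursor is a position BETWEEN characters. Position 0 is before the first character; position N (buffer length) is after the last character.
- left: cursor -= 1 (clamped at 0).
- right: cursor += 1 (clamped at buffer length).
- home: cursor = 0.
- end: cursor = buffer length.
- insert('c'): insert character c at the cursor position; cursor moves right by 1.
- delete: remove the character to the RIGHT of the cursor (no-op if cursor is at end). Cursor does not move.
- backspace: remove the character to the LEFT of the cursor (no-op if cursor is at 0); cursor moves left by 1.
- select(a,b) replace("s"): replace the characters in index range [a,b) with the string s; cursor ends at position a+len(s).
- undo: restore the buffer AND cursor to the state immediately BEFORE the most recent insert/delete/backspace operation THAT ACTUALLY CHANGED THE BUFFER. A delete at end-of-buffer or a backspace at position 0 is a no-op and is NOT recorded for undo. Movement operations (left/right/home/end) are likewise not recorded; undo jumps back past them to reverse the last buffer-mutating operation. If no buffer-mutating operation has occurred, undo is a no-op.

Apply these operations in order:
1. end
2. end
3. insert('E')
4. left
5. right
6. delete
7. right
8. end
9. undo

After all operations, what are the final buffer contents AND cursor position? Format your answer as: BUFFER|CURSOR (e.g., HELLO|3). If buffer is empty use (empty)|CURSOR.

Answer: JZNZLG|6

Derivation:
After op 1 (end): buf='JZNZLG' cursor=6
After op 2 (end): buf='JZNZLG' cursor=6
After op 3 (insert('E')): buf='JZNZLGE' cursor=7
After op 4 (left): buf='JZNZLGE' cursor=6
After op 5 (right): buf='JZNZLGE' cursor=7
After op 6 (delete): buf='JZNZLGE' cursor=7
After op 7 (right): buf='JZNZLGE' cursor=7
After op 8 (end): buf='JZNZLGE' cursor=7
After op 9 (undo): buf='JZNZLG' cursor=6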